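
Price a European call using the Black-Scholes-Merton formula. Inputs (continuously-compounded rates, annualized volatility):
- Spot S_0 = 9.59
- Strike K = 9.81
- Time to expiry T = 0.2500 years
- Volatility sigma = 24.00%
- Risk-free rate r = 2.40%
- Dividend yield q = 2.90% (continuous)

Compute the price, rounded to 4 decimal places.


d1 = (ln(S/K) + (r - q + 0.5*sigma^2) * T) / (sigma * sqrt(T)) = -0.13942821
d2 = d1 - sigma * sqrt(T) = -0.25942821
exp(-rT) = 0.99401796; exp(-qT) = 0.99277622
C = S_0 * exp(-qT) * N(d1) - K * exp(-rT) * N(d2)
N(d1) = 0.44455589; N(d2) = 0.39765243
C = 9.5900 * 0.99277622 * 0.44455589 - 9.8100 * 0.99401796 * 0.39765243 = 0.3549

Answer: Price = 0.3549


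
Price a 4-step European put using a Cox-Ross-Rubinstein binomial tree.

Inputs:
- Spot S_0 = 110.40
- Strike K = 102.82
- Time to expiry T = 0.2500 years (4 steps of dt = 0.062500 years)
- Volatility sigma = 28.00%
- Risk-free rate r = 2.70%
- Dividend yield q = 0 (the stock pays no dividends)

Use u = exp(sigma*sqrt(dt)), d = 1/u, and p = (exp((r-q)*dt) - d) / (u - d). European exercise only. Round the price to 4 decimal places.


Answer: Price = V(0,0) = 2.9926

Derivation:
dt = T/N = 0.062500
u = exp(sigma*sqrt(dt)) = 1.072508; d = 1/u = 0.932394
p = (exp((r-q)*dt) - d) / (u - d) = 0.494561
Discount per step: exp(-r*dt) = 0.998314
Stock lattice S(k, i) with i counting down-moves:
  k=0: S(0,0) = 110.4000
  k=1: S(1,0) = 118.4049; S(1,1) = 102.9363
  k=2: S(2,0) = 126.9902; S(2,1) = 110.4000; S(2,2) = 95.9771
  k=3: S(3,0) = 136.1981; S(3,1) = 118.4049; S(3,2) = 102.9363; S(3,3) = 89.4885
  k=4: S(4,0) = 146.0735; S(4,1) = 126.9902; S(4,2) = 110.4000; S(4,3) = 95.9771; S(4,4) = 83.4385
Terminal payoffs V(N, i) = max(K - S_T, 0):
  V(4,0) = 0.000000; V(4,1) = 0.000000; V(4,2) = 0.000000; V(4,3) = 6.842851; V(4,4) = 19.381475
Backward induction: V(k, i) = exp(-r*dt) * [p * V(k+1, i) + (1-p) * V(k+1, i+1)].
  V(3,0) = exp(-r*dt) * [p*0.000000 + (1-p)*0.000000] = 0.000000
  V(3,1) = exp(-r*dt) * [p*0.000000 + (1-p)*0.000000] = 0.000000
  V(3,2) = exp(-r*dt) * [p*0.000000 + (1-p)*6.842851] = 3.452812
  V(3,3) = exp(-r*dt) * [p*6.842851 + (1-p)*19.381475] = 13.158137
  V(2,0) = exp(-r*dt) * [p*0.000000 + (1-p)*0.000000] = 0.000000
  V(2,1) = exp(-r*dt) * [p*0.000000 + (1-p)*3.452812] = 1.742243
  V(2,2) = exp(-r*dt) * [p*3.452812 + (1-p)*13.158137] = 8.344168
  V(1,0) = exp(-r*dt) * [p*0.000000 + (1-p)*1.742243] = 0.879113
  V(1,1) = exp(-r*dt) * [p*1.742243 + (1-p)*8.344168] = 5.070550
  V(0,0) = exp(-r*dt) * [p*0.879113 + (1-p)*5.070550] = 2.992574


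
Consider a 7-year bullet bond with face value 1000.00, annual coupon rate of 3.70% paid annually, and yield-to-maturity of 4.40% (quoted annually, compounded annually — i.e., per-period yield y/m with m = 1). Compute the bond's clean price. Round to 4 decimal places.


Answer: Price = 958.5997

Derivation:
Coupon per period c = face * coupon_rate / m = 37.000000
Periods per year m = 1; per-period yield y/m = 0.044000
Number of cashflows N = 7
Cashflows (t years, CF_t, discount factor 1/(1+y/m)^(m*t), PV):
  t = 1.0000: CF_t = 37.000000, DF = 0.957854, PV = 35.440613
  t = 2.0000: CF_t = 37.000000, DF = 0.917485, PV = 33.946947
  t = 3.0000: CF_t = 37.000000, DF = 0.878817, PV = 32.516233
  t = 4.0000: CF_t = 37.000000, DF = 0.841779, PV = 31.145817
  t = 5.0000: CF_t = 37.000000, DF = 0.806302, PV = 29.833158
  t = 6.0000: CF_t = 37.000000, DF = 0.772320, PV = 28.575822
  t = 7.0000: CF_t = 1037.000000, DF = 0.739770, PV = 767.141126
Price P = sum_t PV_t = 958.599717


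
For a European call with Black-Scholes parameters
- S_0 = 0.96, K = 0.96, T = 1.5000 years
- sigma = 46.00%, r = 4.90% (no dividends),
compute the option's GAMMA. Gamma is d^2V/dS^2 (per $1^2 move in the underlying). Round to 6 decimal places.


d1 = 0.4121532741; d2 = -0.1512293667
phi(d1) = 0.3664571454; exp(-qT) = 1.0000000000; exp(-rT) = 0.9291361458
Gamma = exp(-qT) * phi(d1) / (S * sigma * sqrt(T)) = 1.0000000000 * 0.3664571454 / (0.9600 * 0.4600 * 1.2247448714) = 0.677561

Answer: Gamma = 0.677561


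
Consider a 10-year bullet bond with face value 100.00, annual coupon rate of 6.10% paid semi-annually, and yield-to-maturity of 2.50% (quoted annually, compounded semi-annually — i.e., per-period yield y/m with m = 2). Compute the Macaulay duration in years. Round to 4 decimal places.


Answer: Macaulay duration = 7.9796 years

Derivation:
Coupon per period c = face * coupon_rate / m = 3.050000
Periods per year m = 2; per-period yield y/m = 0.012500
Number of cashflows N = 20
Cashflows (t years, CF_t, discount factor 1/(1+y/m)^(m*t), PV):
  t = 0.5000: CF_t = 3.050000, DF = 0.987654, PV = 3.012346
  t = 1.0000: CF_t = 3.050000, DF = 0.975461, PV = 2.975156
  t = 1.5000: CF_t = 3.050000, DF = 0.963418, PV = 2.938426
  t = 2.0000: CF_t = 3.050000, DF = 0.951524, PV = 2.902149
  t = 2.5000: CF_t = 3.050000, DF = 0.939777, PV = 2.866320
  t = 3.0000: CF_t = 3.050000, DF = 0.928175, PV = 2.830933
  t = 3.5000: CF_t = 3.050000, DF = 0.916716, PV = 2.795984
  t = 4.0000: CF_t = 3.050000, DF = 0.905398, PV = 2.761465
  t = 4.5000: CF_t = 3.050000, DF = 0.894221, PV = 2.727373
  t = 5.0000: CF_t = 3.050000, DF = 0.883181, PV = 2.693702
  t = 5.5000: CF_t = 3.050000, DF = 0.872277, PV = 2.660446
  t = 6.0000: CF_t = 3.050000, DF = 0.861509, PV = 2.627601
  t = 6.5000: CF_t = 3.050000, DF = 0.850873, PV = 2.595162
  t = 7.0000: CF_t = 3.050000, DF = 0.840368, PV = 2.563123
  t = 7.5000: CF_t = 3.050000, DF = 0.829993, PV = 2.531479
  t = 8.0000: CF_t = 3.050000, DF = 0.819746, PV = 2.500226
  t = 8.5000: CF_t = 3.050000, DF = 0.809626, PV = 2.469359
  t = 9.0000: CF_t = 3.050000, DF = 0.799631, PV = 2.438873
  t = 9.5000: CF_t = 3.050000, DF = 0.789759, PV = 2.408764
  t = 10.0000: CF_t = 103.050000, DF = 0.780009, PV = 80.379881
Price P = sum_t PV_t = 131.678769
Macaulay numerator sum_t t * PV_t:
  t * PV_t at t = 0.5000: 1.506173
  t * PV_t at t = 1.0000: 2.975156
  t * PV_t at t = 1.5000: 4.407639
  t * PV_t at t = 2.0000: 5.804298
  t * PV_t at t = 2.5000: 7.165800
  t * PV_t at t = 3.0000: 8.492800
  t * PV_t at t = 3.5000: 9.785943
  t * PV_t at t = 4.0000: 11.045861
  t * PV_t at t = 4.5000: 12.273179
  t * PV_t at t = 5.0000: 13.468509
  t * PV_t at t = 5.5000: 14.632454
  t * PV_t at t = 6.0000: 15.765607
  t * PV_t at t = 6.5000: 16.868551
  t * PV_t at t = 7.0000: 17.941859
  t * PV_t at t = 7.5000: 18.986094
  t * PV_t at t = 8.0000: 20.001811
  t * PV_t at t = 8.5000: 20.989555
  t * PV_t at t = 9.0000: 21.949861
  t * PV_t at t = 9.5000: 22.883257
  t * PV_t at t = 10.0000: 803.798809
Macaulay duration D = (sum_t t * PV_t) / P = 1050.743216 / 131.678769 = 7.979595


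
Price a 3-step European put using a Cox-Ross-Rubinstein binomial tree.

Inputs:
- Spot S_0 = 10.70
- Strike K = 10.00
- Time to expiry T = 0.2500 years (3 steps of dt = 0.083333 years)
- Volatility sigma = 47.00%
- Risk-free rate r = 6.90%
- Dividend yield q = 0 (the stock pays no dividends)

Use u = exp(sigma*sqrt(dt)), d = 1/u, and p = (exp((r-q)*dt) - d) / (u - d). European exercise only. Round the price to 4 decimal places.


Answer: Price = V(0,0) = 0.6295

Derivation:
dt = T/N = 0.083333
u = exp(sigma*sqrt(dt)) = 1.145312; d = 1/u = 0.873124
p = (exp((r-q)*dt) - d) / (u - d) = 0.487319
Discount per step: exp(-r*dt) = 0.994266
Stock lattice S(k, i) with i counting down-moves:
  k=0: S(0,0) = 10.7000
  k=1: S(1,0) = 12.2548; S(1,1) = 9.3424
  k=2: S(2,0) = 14.0356; S(2,1) = 10.7000; S(2,2) = 8.1571
  k=3: S(3,0) = 16.0752; S(3,1) = 12.2548; S(3,2) = 9.3424; S(3,3) = 7.1222
Terminal payoffs V(N, i) = max(K - S_T, 0):
  V(3,0) = 0.000000; V(3,1) = 0.000000; V(3,2) = 0.657570; V(3,3) = 2.877835
Backward induction: V(k, i) = exp(-r*dt) * [p * V(k+1, i) + (1-p) * V(k+1, i+1)].
  V(2,0) = exp(-r*dt) * [p*0.000000 + (1-p)*0.000000] = 0.000000
  V(2,1) = exp(-r*dt) * [p*0.000000 + (1-p)*0.657570] = 0.335191
  V(2,2) = exp(-r*dt) * [p*0.657570 + (1-p)*2.877835] = 1.785562
  V(1,0) = exp(-r*dt) * [p*0.000000 + (1-p)*0.335191] = 0.170861
  V(1,1) = exp(-r*dt) * [p*0.335191 + (1-p)*1.785562] = 1.072584
  V(0,0) = exp(-r*dt) * [p*0.170861 + (1-p)*1.072584] = 0.629527


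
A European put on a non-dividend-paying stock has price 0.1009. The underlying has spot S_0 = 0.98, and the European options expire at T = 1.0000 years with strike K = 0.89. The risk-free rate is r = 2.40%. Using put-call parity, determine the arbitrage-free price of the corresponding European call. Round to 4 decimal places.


Answer: Call price = 0.2120

Derivation:
Put-call parity: C - P = S_0 * exp(-qT) - K * exp(-rT).
S_0 * exp(-qT) = 0.9800 * 1.00000000 = 0.98000000
K * exp(-rT) = 0.8900 * 0.97628571 = 0.86889428
C = P + S*exp(-qT) - K*exp(-rT)
C = 0.1009 + 0.98000000 - 0.86889428 = 0.2120


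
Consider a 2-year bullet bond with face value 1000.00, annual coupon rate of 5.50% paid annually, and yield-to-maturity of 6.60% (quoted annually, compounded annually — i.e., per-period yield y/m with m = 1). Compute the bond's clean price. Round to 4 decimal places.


Answer: Price = 980.0010

Derivation:
Coupon per period c = face * coupon_rate / m = 55.000000
Periods per year m = 1; per-period yield y/m = 0.066000
Number of cashflows N = 2
Cashflows (t years, CF_t, discount factor 1/(1+y/m)^(m*t), PV):
  t = 1.0000: CF_t = 55.000000, DF = 0.938086, PV = 51.594747
  t = 2.0000: CF_t = 1055.000000, DF = 0.880006, PV = 928.406239
Price P = sum_t PV_t = 980.000986


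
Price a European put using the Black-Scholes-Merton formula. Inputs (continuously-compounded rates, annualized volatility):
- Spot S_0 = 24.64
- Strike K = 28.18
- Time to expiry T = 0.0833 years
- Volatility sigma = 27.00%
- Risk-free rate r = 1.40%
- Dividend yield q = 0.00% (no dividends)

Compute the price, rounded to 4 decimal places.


Answer: Price = 3.5440

Derivation:
d1 = (ln(S/K) + (r - q + 0.5*sigma^2) * T) / (sigma * sqrt(T)) = -1.66873342
d2 = d1 - sigma * sqrt(T) = -1.74666012
exp(-rT) = 0.99883448; exp(-qT) = 1.00000000
P = K * exp(-rT) * N(-d2) - S_0 * exp(-qT) * N(-d1)
N(-d1) = 0.95241489; N(-d2) = 0.95965184
P = 28.1800 * 0.99883448 * 0.95965184 - 24.6400 * 1.00000000 * 0.95241489 = 3.5440


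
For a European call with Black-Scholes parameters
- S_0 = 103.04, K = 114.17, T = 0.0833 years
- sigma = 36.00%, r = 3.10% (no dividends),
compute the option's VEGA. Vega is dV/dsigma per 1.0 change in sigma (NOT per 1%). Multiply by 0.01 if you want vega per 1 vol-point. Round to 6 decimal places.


d1 = -0.9103859890; d2 = -1.0142882507
phi(d1) = 0.2635954183; exp(-qT) = 1.0000000000; exp(-rT) = 0.9974210313
Vega = S * exp(-qT) * phi(d1) * sqrt(T) = 103.0400 * 1.0000000000 * 0.2635954183 * 0.2886173938 = 7.839100

Answer: Vega = 7.839100


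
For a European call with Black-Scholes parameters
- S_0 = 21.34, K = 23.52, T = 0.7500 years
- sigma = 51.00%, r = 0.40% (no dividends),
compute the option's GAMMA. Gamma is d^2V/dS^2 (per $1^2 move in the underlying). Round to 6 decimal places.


d1 = 0.0074028142; d2 = -0.4342701417
phi(d1) = 0.3989313492; exp(-qT) = 1.0000000000; exp(-rT) = 0.9970044955
Gamma = exp(-qT) * phi(d1) / (S * sigma * sqrt(T)) = 1.0000000000 * 0.3989313492 / (21.3400 * 0.5100 * 0.8660254038) = 0.042326

Answer: Gamma = 0.042326


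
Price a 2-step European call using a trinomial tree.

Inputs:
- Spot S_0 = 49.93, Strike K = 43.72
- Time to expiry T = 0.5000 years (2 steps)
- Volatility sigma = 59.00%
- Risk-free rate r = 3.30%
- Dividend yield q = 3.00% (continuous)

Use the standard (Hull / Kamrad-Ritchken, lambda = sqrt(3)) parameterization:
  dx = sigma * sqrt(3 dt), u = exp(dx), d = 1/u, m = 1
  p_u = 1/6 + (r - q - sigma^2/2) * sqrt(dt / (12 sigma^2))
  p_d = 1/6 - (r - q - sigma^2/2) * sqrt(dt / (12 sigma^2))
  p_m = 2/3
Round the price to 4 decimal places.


dt = T/N = 0.250000; dx = sigma*sqrt(3*dt) = 0.510955
u = exp(dx) = 1.666882; d = 1/u = 0.599922
p_u = 0.124821, p_m = 0.666667, p_d = 0.208512
Discount per step: exp(-r*dt) = 0.991784
Stock lattice S(k, j) with j the centered position index:
  k=0: S(0,+0) = 49.9300
  k=1: S(1,-1) = 29.9541; S(1,+0) = 49.9300; S(1,+1) = 83.2274
  k=2: S(2,-2) = 17.9702; S(2,-1) = 29.9541; S(2,+0) = 49.9300; S(2,+1) = 83.2274; S(2,+2) = 138.7303
Terminal payoffs V(N, j) = max(S_T - K, 0):
  V(2,-2) = 0.000000; V(2,-1) = 0.000000; V(2,+0) = 6.210000; V(2,+1) = 39.507433; V(2,+2) = 95.010333
Backward induction: V(k, j) = exp(-r*dt) * [p_u * V(k+1, j+1) + p_m * V(k+1, j) + p_d * V(k+1, j-1)]
  V(1,-1) = exp(-r*dt) * [p_u*6.210000 + p_m*0.000000 + p_d*0.000000] = 0.768770
  V(1,+0) = exp(-r*dt) * [p_u*39.507433 + p_m*6.210000 + p_d*0.000000] = 8.996827
  V(1,+1) = exp(-r*dt) * [p_u*95.010333 + p_m*39.507433 + p_d*6.210000] = 39.167963
  V(0,+0) = exp(-r*dt) * [p_u*39.167963 + p_m*8.996827 + p_d*0.768770] = 10.956403

Answer: Price = V(0,0) = 10.9564


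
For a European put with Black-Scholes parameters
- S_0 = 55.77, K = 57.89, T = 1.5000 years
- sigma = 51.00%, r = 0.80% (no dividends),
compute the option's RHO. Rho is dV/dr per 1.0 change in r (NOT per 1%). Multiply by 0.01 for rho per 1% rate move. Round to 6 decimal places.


d1 = 0.2717915913; d2 = -0.3528282932
phi(d1) = 0.3844760165; exp(-qT) = 1.0000000000; exp(-rT) = 0.9880717129
N(-d2) = 0.6378914144
Rho = -K*T*exp(-rT)*N(-d2) = -57.8900 * 1.5000 * 0.9880717129 * 0.6378914144 = -54.730578

Answer: Rho = -54.730578


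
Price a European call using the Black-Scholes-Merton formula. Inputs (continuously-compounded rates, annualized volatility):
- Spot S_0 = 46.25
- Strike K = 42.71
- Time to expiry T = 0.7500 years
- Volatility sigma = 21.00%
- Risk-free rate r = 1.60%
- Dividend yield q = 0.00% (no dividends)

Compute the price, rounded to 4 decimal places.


Answer: Price = 5.6259

Derivation:
d1 = (ln(S/K) + (r - q + 0.5*sigma^2) * T) / (sigma * sqrt(T)) = 0.59475809
d2 = d1 - sigma * sqrt(T) = 0.41289275
exp(-rT) = 0.98807171; exp(-qT) = 1.00000000
C = S_0 * exp(-qT) * N(d1) - K * exp(-rT) * N(d2)
N(d1) = 0.72399741; N(d2) = 0.66015741
C = 46.2500 * 1.00000000 * 0.72399741 - 42.7100 * 0.98807171 * 0.66015741 = 5.6259


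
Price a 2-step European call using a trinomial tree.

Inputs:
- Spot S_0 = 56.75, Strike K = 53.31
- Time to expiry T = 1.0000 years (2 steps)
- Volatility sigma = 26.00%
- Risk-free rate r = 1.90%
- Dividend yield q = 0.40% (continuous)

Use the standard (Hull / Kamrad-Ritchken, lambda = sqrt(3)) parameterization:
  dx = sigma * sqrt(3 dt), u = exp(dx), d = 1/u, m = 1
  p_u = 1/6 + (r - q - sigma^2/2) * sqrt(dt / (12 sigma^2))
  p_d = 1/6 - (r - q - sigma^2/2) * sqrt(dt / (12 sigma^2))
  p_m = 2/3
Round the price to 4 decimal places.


Answer: Price = V(0,0) = 7.8209

Derivation:
dt = T/N = 0.500000; dx = sigma*sqrt(3*dt) = 0.318434
u = exp(dx) = 1.374972; d = 1/u = 0.727287
p_u = 0.151907, p_m = 0.666667, p_d = 0.181426
Discount per step: exp(-r*dt) = 0.990545
Stock lattice S(k, j) with j the centered position index:
  k=0: S(0,+0) = 56.7500
  k=1: S(1,-1) = 41.2736; S(1,+0) = 56.7500; S(1,+1) = 78.0297
  k=2: S(2,-2) = 30.0177; S(2,-1) = 41.2736; S(2,+0) = 56.7500; S(2,+1) = 78.0297; S(2,+2) = 107.2887
Terminal payoffs V(N, j) = max(S_T - K, 0):
  V(2,-2) = 0.000000; V(2,-1) = 0.000000; V(2,+0) = 3.440000; V(2,+1) = 24.719684; V(2,+2) = 53.978663
Backward induction: V(k, j) = exp(-r*dt) * [p_u * V(k+1, j+1) + p_m * V(k+1, j) + p_d * V(k+1, j-1)]
  V(1,-1) = exp(-r*dt) * [p_u*3.440000 + p_m*0.000000 + p_d*0.000000] = 0.517619
  V(1,+0) = exp(-r*dt) * [p_u*24.719684 + p_m*3.440000 + p_d*0.000000] = 5.991237
  V(1,+1) = exp(-r*dt) * [p_u*53.978663 + p_m*24.719684 + p_d*3.440000] = 25.064383
  V(0,+0) = exp(-r*dt) * [p_u*25.064383 + p_m*5.991237 + p_d*0.517619] = 7.820868


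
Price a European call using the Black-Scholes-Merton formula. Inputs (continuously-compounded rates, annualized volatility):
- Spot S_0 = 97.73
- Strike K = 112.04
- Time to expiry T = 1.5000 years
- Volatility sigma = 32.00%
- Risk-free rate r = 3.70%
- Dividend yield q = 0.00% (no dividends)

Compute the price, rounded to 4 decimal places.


d1 = (ln(S/K) + (r - q + 0.5*sigma^2) * T) / (sigma * sqrt(T)) = -0.01109256
d2 = d1 - sigma * sqrt(T) = -0.40301091
exp(-rT) = 0.94601202; exp(-qT) = 1.00000000
C = S_0 * exp(-qT) * N(d1) - K * exp(-rT) * N(d2)
N(d1) = 0.49557480; N(d2) = 0.34347010
C = 97.7300 * 1.00000000 * 0.49557480 - 112.0400 * 0.94601202 * 0.34347010 = 12.0277

Answer: Price = 12.0277


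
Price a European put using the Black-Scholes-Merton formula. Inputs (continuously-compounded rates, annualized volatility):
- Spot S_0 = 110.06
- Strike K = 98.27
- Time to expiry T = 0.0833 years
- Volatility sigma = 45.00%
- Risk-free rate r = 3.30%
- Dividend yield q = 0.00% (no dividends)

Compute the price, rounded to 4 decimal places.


Answer: Price = 1.3689

Derivation:
d1 = (ln(S/K) + (r - q + 0.5*sigma^2) * T) / (sigma * sqrt(T)) = 0.95851545
d2 = d1 - sigma * sqrt(T) = 0.82863762
exp(-rT) = 0.99725487; exp(-qT) = 1.00000000
P = K * exp(-rT) * N(-d2) - S_0 * exp(-qT) * N(-d1)
N(-d1) = 0.16890145; N(-d2) = 0.20365475
P = 98.2700 * 0.99725487 * 0.20365475 - 110.0600 * 1.00000000 * 0.16890145 = 1.3689


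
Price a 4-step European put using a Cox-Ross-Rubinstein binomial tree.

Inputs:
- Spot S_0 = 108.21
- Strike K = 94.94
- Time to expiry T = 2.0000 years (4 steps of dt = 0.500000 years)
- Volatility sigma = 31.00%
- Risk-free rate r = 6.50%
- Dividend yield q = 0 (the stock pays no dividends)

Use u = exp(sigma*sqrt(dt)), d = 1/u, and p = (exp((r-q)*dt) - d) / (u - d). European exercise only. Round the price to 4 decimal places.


dt = T/N = 0.500000
u = exp(sigma*sqrt(dt)) = 1.245084; d = 1/u = 0.803159
p = (exp((r-q)*dt) - d) / (u - d) = 0.520168
Discount per step: exp(-r*dt) = 0.968022
Stock lattice S(k, i) with i counting down-moves:
  k=0: S(0,0) = 108.2100
  k=1: S(1,0) = 134.7306; S(1,1) = 86.9098
  k=2: S(2,0) = 167.7509; S(2,1) = 108.2100; S(2,2) = 69.8023
  k=3: S(3,0) = 208.8640; S(3,1) = 134.7306; S(3,2) = 86.9098; S(3,3) = 56.0624
  k=4: S(4,0) = 260.0532; S(4,1) = 167.7509; S(4,2) = 108.2100; S(4,3) = 69.8023; S(4,4) = 45.0270
Terminal payoffs V(N, i) = max(K - S_T, 0):
  V(4,0) = 0.000000; V(4,1) = 0.000000; V(4,2) = 0.000000; V(4,3) = 25.137657; V(4,4) = 49.913042
Backward induction: V(k, i) = exp(-r*dt) * [p * V(k+1, i) + (1-p) * V(k+1, i+1)].
  V(3,0) = exp(-r*dt) * [p*0.000000 + (1-p)*0.000000] = 0.000000
  V(3,1) = exp(-r*dt) * [p*0.000000 + (1-p)*0.000000] = 0.000000
  V(3,2) = exp(-r*dt) * [p*0.000000 + (1-p)*25.137657] = 11.676156
  V(3,3) = exp(-r*dt) * [p*25.137657 + (1-p)*49.913042] = 35.841701
  V(2,0) = exp(-r*dt) * [p*0.000000 + (1-p)*0.000000] = 0.000000
  V(2,1) = exp(-r*dt) * [p*0.000000 + (1-p)*11.676156] = 5.423441
  V(2,2) = exp(-r*dt) * [p*11.676156 + (1-p)*35.841701] = 22.527401
  V(1,0) = exp(-r*dt) * [p*0.000000 + (1-p)*5.423441] = 2.519127
  V(1,1) = exp(-r*dt) * [p*5.423441 + (1-p)*22.527401] = 13.194608
  V(0,0) = exp(-r*dt) * [p*2.519127 + (1-p)*13.194608] = 7.397211

Answer: Price = V(0,0) = 7.3972


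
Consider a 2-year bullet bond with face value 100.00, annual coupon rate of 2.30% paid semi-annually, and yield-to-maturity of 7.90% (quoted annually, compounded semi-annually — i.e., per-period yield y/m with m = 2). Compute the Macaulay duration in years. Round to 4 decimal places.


Answer: Macaulay duration = 1.9640 years

Derivation:
Coupon per period c = face * coupon_rate / m = 1.150000
Periods per year m = 2; per-period yield y/m = 0.039500
Number of cashflows N = 4
Cashflows (t years, CF_t, discount factor 1/(1+y/m)^(m*t), PV):
  t = 0.5000: CF_t = 1.150000, DF = 0.962001, PV = 1.106301
  t = 1.0000: CF_t = 1.150000, DF = 0.925446, PV = 1.064263
  t = 1.5000: CF_t = 1.150000, DF = 0.890280, PV = 1.023822
  t = 2.0000: CF_t = 101.150000, DF = 0.856450, PV = 86.629920
Price P = sum_t PV_t = 89.824305
Macaulay numerator sum_t t * PV_t:
  t * PV_t at t = 0.5000: 0.553151
  t * PV_t at t = 1.0000: 1.064263
  t * PV_t at t = 1.5000: 1.535733
  t * PV_t at t = 2.0000: 173.259840
Macaulay duration D = (sum_t t * PV_t) / P = 176.412986 / 89.824305 = 1.963978


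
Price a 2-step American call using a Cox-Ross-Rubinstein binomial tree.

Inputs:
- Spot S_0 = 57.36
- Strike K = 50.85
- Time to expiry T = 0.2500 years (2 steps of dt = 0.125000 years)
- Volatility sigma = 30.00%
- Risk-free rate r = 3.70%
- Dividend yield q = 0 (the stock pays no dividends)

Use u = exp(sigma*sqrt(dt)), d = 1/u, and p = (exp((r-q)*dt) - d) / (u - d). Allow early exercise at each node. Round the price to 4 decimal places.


dt = T/N = 0.125000
u = exp(sigma*sqrt(dt)) = 1.111895; d = 1/u = 0.899365
p = (exp((r-q)*dt) - d) / (u - d) = 0.495320
Discount per step: exp(-r*dt) = 0.995386
Stock lattice S(k, i) with i counting down-moves:
  k=0: S(0,0) = 57.3600
  k=1: S(1,0) = 63.7783; S(1,1) = 51.5876
  k=2: S(2,0) = 70.9148; S(2,1) = 57.3600; S(2,2) = 46.3961
Terminal payoffs V(N, i) = max(S_T - K, 0):
  V(2,0) = 20.064805; V(2,1) = 6.510000; V(2,2) = 0.000000
Backward induction: V(k, i) = exp(-r*dt) * [p * V(k+1, i) + (1-p) * V(k+1, i+1)]; then take max(V_cont, immediate exercise) for American.
  V(1,0) = exp(-r*dt) * [p*20.064805 + (1-p)*6.510000] = 13.162951; exercise = 12.928313; V(1,0) = max -> 13.162951
  V(1,1) = exp(-r*dt) * [p*6.510000 + (1-p)*0.000000] = 3.209657; exercise = 0.737592; V(1,1) = max -> 3.209657
  V(0,0) = exp(-r*dt) * [p*13.162951 + (1-p)*3.209657] = 8.102167; exercise = 6.510000; V(0,0) = max -> 8.102167

Answer: Price = V(0,0) = 8.1022


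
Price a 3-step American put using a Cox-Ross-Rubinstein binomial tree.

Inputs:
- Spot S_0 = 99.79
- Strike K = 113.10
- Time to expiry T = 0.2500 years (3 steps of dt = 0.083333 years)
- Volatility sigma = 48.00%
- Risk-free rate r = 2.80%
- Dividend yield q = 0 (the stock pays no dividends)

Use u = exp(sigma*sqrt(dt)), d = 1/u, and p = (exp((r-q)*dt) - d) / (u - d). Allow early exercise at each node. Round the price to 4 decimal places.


dt = T/N = 0.083333
u = exp(sigma*sqrt(dt)) = 1.148623; d = 1/u = 0.870607
p = (exp((r-q)*dt) - d) / (u - d) = 0.473817
Discount per step: exp(-r*dt) = 0.997669
Stock lattice S(k, i) with i counting down-moves:
  k=0: S(0,0) = 99.7900
  k=1: S(1,0) = 114.6211; S(1,1) = 86.8779
  k=2: S(2,0) = 131.6565; S(2,1) = 99.7900; S(2,2) = 75.6366
  k=3: S(3,0) = 151.2237; S(3,1) = 114.6211; S(3,2) = 86.8779; S(3,3) = 65.8498
Terminal payoffs V(N, i) = max(K - S_T, 0):
  V(3,0) = 0.000000; V(3,1) = 0.000000; V(3,2) = 26.222080; V(3,3) = 47.250240
Backward induction: V(k, i) = exp(-r*dt) * [p * V(k+1, i) + (1-p) * V(k+1, i+1)]; then take max(V_cont, immediate exercise) for American.
  V(2,0) = exp(-r*dt) * [p*0.000000 + (1-p)*0.000000] = 0.000000; exercise = 0.000000; V(2,0) = max -> 0.000000
  V(2,1) = exp(-r*dt) * [p*0.000000 + (1-p)*26.222080] = 13.765458; exercise = 13.310000; V(2,1) = max -> 13.765458
  V(2,2) = exp(-r*dt) * [p*26.222080 + (1-p)*47.250240] = 37.199841; exercise = 37.463434; V(2,2) = max -> 37.463434
  V(1,0) = exp(-r*dt) * [p*0.000000 + (1-p)*13.765458] = 7.226270; exercise = 0.000000; V(1,0) = max -> 7.226270
  V(1,1) = exp(-r*dt) * [p*13.765458 + (1-p)*37.463434] = 26.173789; exercise = 26.222080; V(1,1) = max -> 26.222080
  V(0,0) = exp(-r*dt) * [p*7.226270 + (1-p)*26.222080] = 17.181407; exercise = 13.310000; V(0,0) = max -> 17.181407

Answer: Price = V(0,0) = 17.1814


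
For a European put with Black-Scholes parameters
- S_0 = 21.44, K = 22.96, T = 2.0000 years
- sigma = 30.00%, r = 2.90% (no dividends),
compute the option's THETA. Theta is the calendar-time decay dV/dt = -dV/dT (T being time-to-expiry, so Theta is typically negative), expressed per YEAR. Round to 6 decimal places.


Answer: Theta = -0.518443

Derivation:
d1 = 0.1873945276; d2 = -0.2368695411
phi(d1) = 0.3919986482; exp(-qT) = 1.0000000000; exp(-rT) = 0.9436499474
Theta = -S*exp(-qT)*phi(d1)*sigma/(2*sqrt(T)) + r*K*exp(-rT)*N(-d2) - q*S*exp(-qT)*N(-d1)
N(-d1) = 0.4256756565; N(-d2) = 0.5936209998; sqrt(T) = 1.4142135624
Term 1 = -21.4400 * 1.0000000000 * 0.3919986482 * 0.3000 / (2 * 1.4142135624) = -0.8914266460
Term 2 = 0.0290 * 22.9600 * 0.9436499474 * 0.5936209998 = 0.3729838759
Term 3 = 0 (no dividend yield, q = 0)
Theta = -0.8914266460 + (0.3729838759) + (0.0000000000) = -0.518443


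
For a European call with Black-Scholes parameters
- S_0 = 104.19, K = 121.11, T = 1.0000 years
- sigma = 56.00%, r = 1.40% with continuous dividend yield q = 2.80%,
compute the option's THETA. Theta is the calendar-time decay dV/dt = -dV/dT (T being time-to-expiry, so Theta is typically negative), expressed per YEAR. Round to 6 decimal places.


d1 = -0.0137197645; d2 = -0.5737197645
phi(d1) = 0.3989047353; exp(-qT) = 0.9723883668; exp(-rT) = 0.9860975443
Theta = -S*exp(-qT)*phi(d1)*sigma/(2*sqrt(T)) - r*K*exp(-rT)*N(d2) + q*S*exp(-qT)*N(d1)
N(d1) = 0.4945267776; N(d2) = 0.2830787257; sqrt(T) = 1.0000000000
Term 1 = -104.1900 * 0.9723883668 * 0.3989047353 * 0.5600 / (2 * 1.0000000000) = -11.3160020021
Term 2 = -0.0140 * 121.1100 * 0.9860975443 * 0.2830787257 = -0.4732985228
Term 3 = 0.0280 * 104.1900 * 0.9723883668 * 0.4945267776 = 1.4028577528
Theta = -11.3160020021 + (-0.4732985228) + (1.4028577528) = -10.386443

Answer: Theta = -10.386443


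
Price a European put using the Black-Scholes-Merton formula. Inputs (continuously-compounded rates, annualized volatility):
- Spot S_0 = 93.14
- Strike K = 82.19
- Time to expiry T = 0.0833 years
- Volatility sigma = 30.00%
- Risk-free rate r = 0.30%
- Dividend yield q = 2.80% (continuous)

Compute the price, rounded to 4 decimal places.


d1 = (ln(S/K) + (r - q + 0.5*sigma^2) * T) / (sigma * sqrt(T)) = 1.46371517
d2 = d1 - sigma * sqrt(T) = 1.37712995
exp(-rT) = 0.99975013; exp(-qT) = 0.99767032
P = K * exp(-rT) * N(-d2) - S_0 * exp(-qT) * N(-d1)
N(-d1) = 0.07163589; N(-d2) = 0.08423604
P = 82.1900 * 0.99975013 * 0.08423604 - 93.1400 * 0.99767032 * 0.07163589 = 0.2650

Answer: Price = 0.2650


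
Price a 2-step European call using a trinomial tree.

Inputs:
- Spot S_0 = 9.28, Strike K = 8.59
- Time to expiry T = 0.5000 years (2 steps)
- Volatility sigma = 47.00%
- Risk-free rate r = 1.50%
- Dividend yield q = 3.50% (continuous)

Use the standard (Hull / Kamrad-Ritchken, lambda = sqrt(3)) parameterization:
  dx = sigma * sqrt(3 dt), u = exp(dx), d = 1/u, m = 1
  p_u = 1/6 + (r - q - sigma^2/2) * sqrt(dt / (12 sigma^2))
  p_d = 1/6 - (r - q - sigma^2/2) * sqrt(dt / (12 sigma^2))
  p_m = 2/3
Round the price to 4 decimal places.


dt = T/N = 0.250000; dx = sigma*sqrt(3*dt) = 0.407032
u = exp(dx) = 1.502352; d = 1/u = 0.665623
p_u = 0.126605, p_m = 0.666667, p_d = 0.206728
Discount per step: exp(-r*dt) = 0.996257
Stock lattice S(k, j) with j the centered position index:
  k=0: S(0,+0) = 9.2800
  k=1: S(1,-1) = 6.1770; S(1,+0) = 9.2800; S(1,+1) = 13.9418
  k=2: S(2,-2) = 4.1115; S(2,-1) = 6.1770; S(2,+0) = 9.2800; S(2,+1) = 13.9418; S(2,+2) = 20.9455
Terminal payoffs V(N, j) = max(S_T - K, 0):
  V(2,-2) = 0.000000; V(2,-1) = 0.000000; V(2,+0) = 0.690000; V(2,+1) = 5.351827; V(2,+2) = 12.355534
Backward induction: V(k, j) = exp(-r*dt) * [p_u * V(k+1, j+1) + p_m * V(k+1, j) + p_d * V(k+1, j-1)]
  V(1,-1) = exp(-r*dt) * [p_u*0.690000 + p_m*0.000000 + p_d*0.000000] = 0.087031
  V(1,+0) = exp(-r*dt) * [p_u*5.351827 + p_m*0.690000 + p_d*0.000000] = 1.133312
  V(1,+1) = exp(-r*dt) * [p_u*12.355534 + p_m*5.351827 + p_d*0.690000] = 5.255060
  V(0,+0) = exp(-r*dt) * [p_u*5.255060 + p_m*1.133312 + p_d*0.087031] = 1.433466

Answer: Price = V(0,0) = 1.4335


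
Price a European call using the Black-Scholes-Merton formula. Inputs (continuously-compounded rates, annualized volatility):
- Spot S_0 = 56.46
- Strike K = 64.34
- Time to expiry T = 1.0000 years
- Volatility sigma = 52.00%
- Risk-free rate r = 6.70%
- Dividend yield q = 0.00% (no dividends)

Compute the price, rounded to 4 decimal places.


d1 = (ln(S/K) + (r - q + 0.5*sigma^2) * T) / (sigma * sqrt(T)) = 0.13759789
d2 = d1 - sigma * sqrt(T) = -0.38240211
exp(-rT) = 0.93519520; exp(-qT) = 1.00000000
C = S_0 * exp(-qT) * N(d1) - K * exp(-rT) * N(d2)
N(d1) = 0.55472089; N(d2) = 0.35108156
C = 56.4600 * 1.00000000 * 0.55472089 - 64.3400 * 0.93519520 * 0.35108156 = 10.1948

Answer: Price = 10.1948


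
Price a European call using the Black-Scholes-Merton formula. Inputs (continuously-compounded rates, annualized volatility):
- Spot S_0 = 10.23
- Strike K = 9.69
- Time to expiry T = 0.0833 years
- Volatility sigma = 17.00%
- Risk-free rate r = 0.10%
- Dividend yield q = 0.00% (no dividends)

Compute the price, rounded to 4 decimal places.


Answer: Price = 0.5739

Derivation:
d1 = (ln(S/K) + (r - q + 0.5*sigma^2) * T) / (sigma * sqrt(T)) = 1.13150286
d2 = d1 - sigma * sqrt(T) = 1.08243790
exp(-rT) = 0.99991670; exp(-qT) = 1.00000000
C = S_0 * exp(-qT) * N(d1) - K * exp(-rT) * N(d2)
N(d1) = 0.87107825; N(d2) = 0.86047100
C = 10.2300 * 1.00000000 * 0.87107825 - 9.6900 * 0.99991670 * 0.86047100 = 0.5739


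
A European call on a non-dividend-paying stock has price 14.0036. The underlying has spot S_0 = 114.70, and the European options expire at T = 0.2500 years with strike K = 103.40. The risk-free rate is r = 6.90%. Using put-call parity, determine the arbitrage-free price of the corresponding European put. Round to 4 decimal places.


Put-call parity: C - P = S_0 * exp(-qT) - K * exp(-rT).
S_0 * exp(-qT) = 114.7000 * 1.00000000 = 114.70000000
K * exp(-rT) = 103.4000 * 0.98289793 = 101.63164590
P = C - S*exp(-qT) + K*exp(-rT)
P = 14.0036 - 114.70000000 + 101.63164590 = 0.9352

Answer: Put price = 0.9352


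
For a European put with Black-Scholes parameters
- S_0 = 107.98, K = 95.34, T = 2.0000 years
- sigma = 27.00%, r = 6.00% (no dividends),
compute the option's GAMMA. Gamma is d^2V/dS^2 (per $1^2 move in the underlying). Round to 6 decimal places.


d1 = 0.8312343352; d2 = 0.4493966734
phi(d1) = 0.2824047952; exp(-qT) = 1.0000000000; exp(-rT) = 0.8869204367
Gamma = exp(-qT) * phi(d1) / (S * sigma * sqrt(T)) = 1.0000000000 * 0.2824047952 / (107.9800 * 0.2700 * 1.4142135624) = 0.006849

Answer: Gamma = 0.006849


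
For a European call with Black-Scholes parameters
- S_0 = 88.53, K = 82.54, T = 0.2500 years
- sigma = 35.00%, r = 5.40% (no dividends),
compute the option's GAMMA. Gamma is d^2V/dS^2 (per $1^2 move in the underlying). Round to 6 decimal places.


d1 = 0.5649768760; d2 = 0.3899768760
phi(d1) = 0.3400923882; exp(-qT) = 1.0000000000; exp(-rT) = 0.9865907163
Gamma = exp(-qT) * phi(d1) / (S * sigma * sqrt(T)) = 1.0000000000 * 0.3400923882 / (88.5300 * 0.3500 * 0.5000000000) = 0.021952

Answer: Gamma = 0.021952


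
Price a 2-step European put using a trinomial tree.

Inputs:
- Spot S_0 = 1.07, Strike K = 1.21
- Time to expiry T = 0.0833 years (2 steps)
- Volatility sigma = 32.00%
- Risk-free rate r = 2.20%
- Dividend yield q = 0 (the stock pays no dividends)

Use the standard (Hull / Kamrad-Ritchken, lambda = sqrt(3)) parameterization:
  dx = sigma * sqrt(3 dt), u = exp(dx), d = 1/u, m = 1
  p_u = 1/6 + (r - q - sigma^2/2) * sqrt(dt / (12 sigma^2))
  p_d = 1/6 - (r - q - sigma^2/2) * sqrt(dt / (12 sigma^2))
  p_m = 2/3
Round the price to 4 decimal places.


Answer: Price = V(0,0) = 0.1412

Derivation:
dt = T/N = 0.041650; dx = sigma*sqrt(3*dt) = 0.113114
u = exp(dx) = 1.119760; d = 1/u = 0.893048
p_u = 0.161291, p_m = 0.666667, p_d = 0.172043
Discount per step: exp(-r*dt) = 0.999084
Stock lattice S(k, j) with j the centered position index:
  k=0: S(0,+0) = 1.0700
  k=1: S(1,-1) = 0.9556; S(1,+0) = 1.0700; S(1,+1) = 1.1981
  k=2: S(2,-2) = 0.8534; S(2,-1) = 0.9556; S(2,+0) = 1.0700; S(2,+1) = 1.1981; S(2,+2) = 1.3416
Terminal payoffs V(N, j) = max(K - S_T, 0):
  V(2,-2) = 0.356637; V(2,-1) = 0.254438; V(2,+0) = 0.140000; V(2,+1) = 0.011857; V(2,+2) = 0.000000
Backward induction: V(k, j) = exp(-r*dt) * [p_u * V(k+1, j+1) + p_m * V(k+1, j) + p_d * V(k+1, j-1)]
  V(1,-1) = exp(-r*dt) * [p_u*0.140000 + p_m*0.254438 + p_d*0.356637] = 0.253331
  V(1,+0) = exp(-r*dt) * [p_u*0.011857 + p_m*0.140000 + p_d*0.254438] = 0.138893
  V(1,+1) = exp(-r*dt) * [p_u*0.000000 + p_m*0.011857 + p_d*0.140000] = 0.031961
  V(0,+0) = exp(-r*dt) * [p_u*0.031961 + p_m*0.138893 + p_d*0.253331] = 0.141204


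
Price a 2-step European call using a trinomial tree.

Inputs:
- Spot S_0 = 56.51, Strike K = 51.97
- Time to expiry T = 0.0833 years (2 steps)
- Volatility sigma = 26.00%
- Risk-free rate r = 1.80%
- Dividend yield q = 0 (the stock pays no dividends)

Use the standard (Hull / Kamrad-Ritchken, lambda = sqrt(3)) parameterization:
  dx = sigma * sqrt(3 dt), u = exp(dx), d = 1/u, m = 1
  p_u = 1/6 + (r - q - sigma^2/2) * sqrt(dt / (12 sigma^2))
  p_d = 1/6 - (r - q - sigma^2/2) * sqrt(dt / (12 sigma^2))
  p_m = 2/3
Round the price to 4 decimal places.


Answer: Price = V(0,0) = 4.8567

Derivation:
dt = T/N = 0.041650; dx = sigma*sqrt(3*dt) = 0.091905
u = exp(dx) = 1.096261; d = 1/u = 0.912191
p_u = 0.163087, p_m = 0.666667, p_d = 0.170247
Discount per step: exp(-r*dt) = 0.999251
Stock lattice S(k, j) with j the centered position index:
  k=0: S(0,+0) = 56.5100
  k=1: S(1,-1) = 51.5479; S(1,+0) = 56.5100; S(1,+1) = 61.9497
  k=2: S(2,-2) = 47.0216; S(2,-1) = 51.5479; S(2,+0) = 56.5100; S(2,+1) = 61.9497; S(2,+2) = 67.9131
Terminal payoffs V(N, j) = max(S_T - K, 0):
  V(2,-2) = 0.000000; V(2,-1) = 0.000000; V(2,+0) = 4.540000; V(2,+1) = 9.979721; V(2,+2) = 15.943077
Backward induction: V(k, j) = exp(-r*dt) * [p_u * V(k+1, j+1) + p_m * V(k+1, j) + p_d * V(k+1, j-1)]
  V(1,-1) = exp(-r*dt) * [p_u*4.540000 + p_m*0.000000 + p_d*0.000000] = 0.739858
  V(1,+0) = exp(-r*dt) * [p_u*9.979721 + p_m*4.540000 + p_d*0.000000] = 4.650737
  V(1,+1) = exp(-r*dt) * [p_u*15.943077 + p_m*9.979721 + p_d*4.540000] = 10.018655
  V(0,+0) = exp(-r*dt) * [p_u*10.018655 + p_m*4.650737 + p_d*0.739858] = 4.856715


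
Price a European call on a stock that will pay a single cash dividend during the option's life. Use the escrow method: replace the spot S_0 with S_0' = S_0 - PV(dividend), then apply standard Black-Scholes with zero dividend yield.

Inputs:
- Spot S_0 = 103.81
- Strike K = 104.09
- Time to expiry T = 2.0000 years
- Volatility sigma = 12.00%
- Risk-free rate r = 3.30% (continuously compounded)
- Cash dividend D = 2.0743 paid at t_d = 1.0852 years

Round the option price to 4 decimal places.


Answer: Price = 9.1432

Derivation:
PV(D) = D * exp(-r * t_d) = 2.0743 * 0.96482205 = 2.00133038
S_0' = S_0 - PV(D) = 103.8100 - 2.00133038 = 101.80866962
d1 = (ln(S_0'/K) + (r + sigma^2/2)*T) / (sigma*sqrt(T)) = 0.34317869
d2 = d1 - sigma*sqrt(T) = 0.17347306
exp(-rT) = 0.93613086
N(d1) = 0.63426798; N(d2) = 0.56886020
C = S_0' * N(d1) - K * exp(-rT) * N(d2) = 101.80866962 * 0.63426798 - 104.0900 * 0.93613086 * 0.56886020 = 9.1432


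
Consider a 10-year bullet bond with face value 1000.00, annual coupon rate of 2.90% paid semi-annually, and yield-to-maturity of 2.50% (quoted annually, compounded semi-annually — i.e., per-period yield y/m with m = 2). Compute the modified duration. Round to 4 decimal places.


Answer: Modified duration = 8.6698

Derivation:
Coupon per period c = face * coupon_rate / m = 14.500000
Periods per year m = 2; per-period yield y/m = 0.012500
Number of cashflows N = 20
Cashflows (t years, CF_t, discount factor 1/(1+y/m)^(m*t), PV):
  t = 0.5000: CF_t = 14.500000, DF = 0.987654, PV = 14.320988
  t = 1.0000: CF_t = 14.500000, DF = 0.975461, PV = 14.144185
  t = 1.5000: CF_t = 14.500000, DF = 0.963418, PV = 13.969566
  t = 2.0000: CF_t = 14.500000, DF = 0.951524, PV = 13.797102
  t = 2.5000: CF_t = 14.500000, DF = 0.939777, PV = 13.626767
  t = 3.0000: CF_t = 14.500000, DF = 0.928175, PV = 13.458536
  t = 3.5000: CF_t = 14.500000, DF = 0.916716, PV = 13.292381
  t = 4.0000: CF_t = 14.500000, DF = 0.905398, PV = 13.128277
  t = 4.5000: CF_t = 14.500000, DF = 0.894221, PV = 12.966200
  t = 5.0000: CF_t = 14.500000, DF = 0.883181, PV = 12.806123
  t = 5.5000: CF_t = 14.500000, DF = 0.872277, PV = 12.648023
  t = 6.0000: CF_t = 14.500000, DF = 0.861509, PV = 12.491875
  t = 6.5000: CF_t = 14.500000, DF = 0.850873, PV = 12.337654
  t = 7.0000: CF_t = 14.500000, DF = 0.840368, PV = 12.185337
  t = 7.5000: CF_t = 14.500000, DF = 0.829993, PV = 12.034901
  t = 8.0000: CF_t = 14.500000, DF = 0.819746, PV = 11.886322
  t = 8.5000: CF_t = 14.500000, DF = 0.809626, PV = 11.739577
  t = 9.0000: CF_t = 14.500000, DF = 0.799631, PV = 11.594644
  t = 9.5000: CF_t = 14.500000, DF = 0.789759, PV = 11.451501
  t = 10.0000: CF_t = 1014.500000, DF = 0.780009, PV = 791.318672
Price P = sum_t PV_t = 1035.198632
First compute Macaulay numerator sum_t t * PV_t:
  t * PV_t at t = 0.5000: 7.160494
  t * PV_t at t = 1.0000: 14.144185
  t * PV_t at t = 1.5000: 20.954349
  t * PV_t at t = 2.0000: 27.594204
  t * PV_t at t = 2.5000: 34.066918
  t * PV_t at t = 3.0000: 40.375607
  t * PV_t at t = 3.5000: 46.523333
  t * PV_t at t = 4.0000: 52.513110
  t * PV_t at t = 4.5000: 58.347900
  t * PV_t at t = 5.0000: 64.030617
  t * PV_t at t = 5.5000: 69.564127
  t * PV_t at t = 6.0000: 74.951248
  t * PV_t at t = 6.5000: 80.194751
  t * PV_t at t = 7.0000: 85.297361
  t * PV_t at t = 7.5000: 90.261758
  t * PV_t at t = 8.0000: 95.090576
  t * PV_t at t = 8.5000: 99.786407
  t * PV_t at t = 9.0000: 104.351798
  t * PV_t at t = 9.5000: 108.789255
  t * PV_t at t = 10.0000: 7913.186723
Macaulay duration D = 9087.184723 / 1035.198632 = 8.778204
Modified duration = D / (1 + y/m) = 8.778204 / (1 + 0.012500) = 8.669831


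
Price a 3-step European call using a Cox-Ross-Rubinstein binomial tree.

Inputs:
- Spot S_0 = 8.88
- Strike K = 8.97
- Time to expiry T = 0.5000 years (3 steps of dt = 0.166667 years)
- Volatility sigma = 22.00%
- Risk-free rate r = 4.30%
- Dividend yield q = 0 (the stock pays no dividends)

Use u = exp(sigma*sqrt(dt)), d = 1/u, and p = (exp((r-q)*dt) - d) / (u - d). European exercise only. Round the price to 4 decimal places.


Answer: Price = V(0,0) = 0.6428

Derivation:
dt = T/N = 0.166667
u = exp(sigma*sqrt(dt)) = 1.093971; d = 1/u = 0.914101
p = (exp((r-q)*dt) - d) / (u - d) = 0.517548
Discount per step: exp(-r*dt) = 0.992859
Stock lattice S(k, i) with i counting down-moves:
  k=0: S(0,0) = 8.8800
  k=1: S(1,0) = 9.7145; S(1,1) = 8.1172
  k=2: S(2,0) = 10.6273; S(2,1) = 8.8800; S(2,2) = 7.4199
  k=3: S(3,0) = 11.6260; S(3,1) = 9.7145; S(3,2) = 8.1172; S(3,3) = 6.7826
Terminal payoffs V(N, i) = max(S_T - K, 0):
  V(3,0) = 2.656017; V(3,1) = 0.744467; V(3,2) = 0.000000; V(3,3) = 0.000000
Backward induction: V(k, i) = exp(-r*dt) * [p * V(k+1, i) + (1-p) * V(k+1, i+1)].
  V(2,0) = exp(-r*dt) * [p*2.656017 + (1-p)*0.744467] = 1.721405
  V(2,1) = exp(-r*dt) * [p*0.744467 + (1-p)*0.000000] = 0.382546
  V(2,2) = exp(-r*dt) * [p*0.000000 + (1-p)*0.000000] = 0.000000
  V(1,0) = exp(-r*dt) * [p*1.721405 + (1-p)*0.382546] = 1.067789
  V(1,1) = exp(-r*dt) * [p*0.382546 + (1-p)*0.000000] = 0.196572
  V(0,0) = exp(-r*dt) * [p*1.067789 + (1-p)*0.196572] = 0.642845


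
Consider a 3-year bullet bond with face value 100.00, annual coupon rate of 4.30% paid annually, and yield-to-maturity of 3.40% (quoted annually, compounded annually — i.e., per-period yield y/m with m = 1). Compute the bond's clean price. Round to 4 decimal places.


Answer: Price = 102.5263

Derivation:
Coupon per period c = face * coupon_rate / m = 4.300000
Periods per year m = 1; per-period yield y/m = 0.034000
Number of cashflows N = 3
Cashflows (t years, CF_t, discount factor 1/(1+y/m)^(m*t), PV):
  t = 1.0000: CF_t = 4.300000, DF = 0.967118, PV = 4.158607
  t = 2.0000: CF_t = 4.300000, DF = 0.935317, PV = 4.021864
  t = 3.0000: CF_t = 104.300000, DF = 0.904562, PV = 94.345826
Price P = sum_t PV_t = 102.526298


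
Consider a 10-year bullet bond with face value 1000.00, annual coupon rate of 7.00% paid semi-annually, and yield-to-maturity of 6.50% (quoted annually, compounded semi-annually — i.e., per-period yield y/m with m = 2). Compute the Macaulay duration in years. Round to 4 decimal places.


Answer: Macaulay duration = 7.4083 years

Derivation:
Coupon per period c = face * coupon_rate / m = 35.000000
Periods per year m = 2; per-period yield y/m = 0.032500
Number of cashflows N = 20
Cashflows (t years, CF_t, discount factor 1/(1+y/m)^(m*t), PV):
  t = 0.5000: CF_t = 35.000000, DF = 0.968523, PV = 33.898305
  t = 1.0000: CF_t = 35.000000, DF = 0.938037, PV = 32.831288
  t = 1.5000: CF_t = 35.000000, DF = 0.908510, PV = 31.797858
  t = 2.0000: CF_t = 35.000000, DF = 0.879913, PV = 30.796957
  t = 2.5000: CF_t = 35.000000, DF = 0.852216, PV = 29.827561
  t = 3.0000: CF_t = 35.000000, DF = 0.825391, PV = 28.888679
  t = 3.5000: CF_t = 35.000000, DF = 0.799410, PV = 27.979350
  t = 4.0000: CF_t = 35.000000, DF = 0.774247, PV = 27.098644
  t = 4.5000: CF_t = 35.000000, DF = 0.749876, PV = 26.245660
  t = 5.0000: CF_t = 35.000000, DF = 0.726272, PV = 25.419526
  t = 5.5000: CF_t = 35.000000, DF = 0.703411, PV = 24.619395
  t = 6.0000: CF_t = 35.000000, DF = 0.681270, PV = 23.844451
  t = 6.5000: CF_t = 35.000000, DF = 0.659826, PV = 23.093899
  t = 7.0000: CF_t = 35.000000, DF = 0.639056, PV = 22.366972
  t = 7.5000: CF_t = 35.000000, DF = 0.618941, PV = 21.662927
  t = 8.0000: CF_t = 35.000000, DF = 0.599458, PV = 20.981043
  t = 8.5000: CF_t = 35.000000, DF = 0.580589, PV = 20.320623
  t = 9.0000: CF_t = 35.000000, DF = 0.562314, PV = 19.680991
  t = 9.5000: CF_t = 35.000000, DF = 0.544614, PV = 19.061492
  t = 10.0000: CF_t = 1035.000000, DF = 0.527471, PV = 545.932744
Price P = sum_t PV_t = 1036.348365
Macaulay numerator sum_t t * PV_t:
  t * PV_t at t = 0.5000: 16.949153
  t * PV_t at t = 1.0000: 32.831288
  t * PV_t at t = 1.5000: 47.696787
  t * PV_t at t = 2.0000: 61.593913
  t * PV_t at t = 2.5000: 74.568903
  t * PV_t at t = 3.0000: 86.666037
  t * PV_t at t = 3.5000: 97.927725
  t * PV_t at t = 4.0000: 108.394577
  t * PV_t at t = 4.5000: 118.105471
  t * PV_t at t = 5.0000: 127.097628
  t * PV_t at t = 5.5000: 135.406674
  t * PV_t at t = 6.0000: 143.066704
  t * PV_t at t = 6.5000: 150.110343
  t * PV_t at t = 7.0000: 156.568806
  t * PV_t at t = 7.5000: 162.471954
  t * PV_t at t = 8.0000: 167.848346
  t * PV_t at t = 8.5000: 172.725296
  t * PV_t at t = 9.0000: 177.128917
  t * PV_t at t = 9.5000: 181.084177
  t * PV_t at t = 10.0000: 5459.327440
Macaulay duration D = (sum_t t * PV_t) / P = 7677.570137 / 1036.348365 = 7.408291
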